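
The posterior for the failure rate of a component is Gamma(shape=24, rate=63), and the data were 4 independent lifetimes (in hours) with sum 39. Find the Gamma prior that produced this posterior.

Gamma(shape=20, rate=24)

Gamma–exponential conjugacy: posterior shape = α + n, posterior rate = β + Σtᵢ.
So α = 24 − 4 = 20 and β = 63 − 39 = 24.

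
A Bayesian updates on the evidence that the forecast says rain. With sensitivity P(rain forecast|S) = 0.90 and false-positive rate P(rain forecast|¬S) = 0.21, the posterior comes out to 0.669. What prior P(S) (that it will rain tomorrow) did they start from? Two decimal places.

P(S) = 0.32

Bayes' rule in odds form gives O(S|E) = O(S)·[P(E|S)/P(E|¬S)], hence O(S) = O(S|E)/LR.
Posterior odds = 0.669/(1−0.669) = 2.0211. LR = 0.90/0.21 = 4.2857.
Prior odds = 2.0211/4.2857 = 0.4716, so P(S) = 0.4716/(1+0.4716) ≈ 0.32.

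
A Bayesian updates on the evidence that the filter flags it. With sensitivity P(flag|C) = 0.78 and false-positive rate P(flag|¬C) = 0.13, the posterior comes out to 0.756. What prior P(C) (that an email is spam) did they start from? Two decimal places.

In odds form, posterior odds = prior odds × likelihood ratio, so prior odds = posterior odds ÷ LR.
Posterior odds = 0.756/(1−0.756) = 3.0984. LR = 0.78/0.13 = 6.0000.
Prior odds = 3.0984/6.0000 = 0.5164, so P(C) = 0.5164/(1+0.5164) ≈ 0.34.

P(C) = 0.34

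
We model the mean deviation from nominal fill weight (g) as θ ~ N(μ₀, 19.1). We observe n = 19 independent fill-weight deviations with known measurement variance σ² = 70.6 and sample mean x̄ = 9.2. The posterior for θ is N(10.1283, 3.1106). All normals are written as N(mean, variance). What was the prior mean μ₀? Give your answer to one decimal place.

μ₀ = 14.9

With known observation variance, the Normal–Normal posterior has precision τ_n = τ₀ + n/σ² and mean μ_n = (τ₀μ₀ + (n/σ²)x̄)/τ_n.
Here τ₀ = 1/19.1 = 0.052356 and τ_data = 19/70.6 = 0.269122, so τ_n = 0.321478.
Rearranging for μ₀: μ₀ = (μ_n·τ_n − τ_data·x̄)/τ₀ = (10.1283·0.321478 − 0.269122·9.2) / 0.052356 = 0.780103/0.052356 ≈ 14.9.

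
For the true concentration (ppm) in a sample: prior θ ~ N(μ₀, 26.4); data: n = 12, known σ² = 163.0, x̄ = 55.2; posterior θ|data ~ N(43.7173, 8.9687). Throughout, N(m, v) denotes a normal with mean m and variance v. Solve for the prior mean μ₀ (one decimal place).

The posterior mean is a precision-weighted average: μ_n = (τ₀μ₀ + τ_data·x̄)/(τ₀+τ_data), with τ₀=1/σ₀² and τ_data=n/σ².
Here τ₀ = 1/26.4 = 0.037879 and τ_data = 12/163.0 = 0.073620, so τ_n = 0.111499.
Rearranging for μ₀: μ₀ = (μ_n·τ_n − τ_data·x̄)/τ₀ = (43.7173·0.111499 − 0.073620·55.2) / 0.037879 = 0.810611/0.037879 ≈ 21.4.

μ₀ = 21.4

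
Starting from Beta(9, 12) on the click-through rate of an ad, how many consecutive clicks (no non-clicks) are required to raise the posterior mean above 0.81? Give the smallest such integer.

After k clicks and 0 non-clicks the posterior is Beta(9+k, 12), with mean (9+k)/(9+12+k).
Set (9+k)/(21+k) > 0.81 and solve: k > (0.81·21 − 9)/(1 − 0.81) = 42.158.
The smallest integer exceeding 42.158 is 43, and checking k=43: (52)/(64) = 0.8125 > 0.81.

k = 43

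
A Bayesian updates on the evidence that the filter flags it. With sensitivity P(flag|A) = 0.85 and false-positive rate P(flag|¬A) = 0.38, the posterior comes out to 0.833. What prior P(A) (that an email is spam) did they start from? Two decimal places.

P(A) = 0.69

Bayes' rule in odds form gives O(A|E) = O(A)·[P(E|A)/P(E|¬A)], hence O(A) = O(A|E)/LR.
Posterior odds = 0.833/(1−0.833) = 4.9880. LR = 0.85/0.38 = 2.2368.
Prior odds = 4.9880/2.2368 = 2.2300, so P(A) = 2.2300/(1+2.2300) ≈ 0.69.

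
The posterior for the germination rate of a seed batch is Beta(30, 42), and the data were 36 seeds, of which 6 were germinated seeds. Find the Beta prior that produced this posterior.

Beta(24, 12)

Under Beta–binomial conjugacy the posterior parameters are (a+s, b+f).
Subtract the data counts: 30−6=24, 42−30=12.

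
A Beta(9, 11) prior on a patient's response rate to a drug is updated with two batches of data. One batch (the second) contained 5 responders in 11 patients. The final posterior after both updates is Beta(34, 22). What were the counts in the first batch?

20 responders and 5 non-responders

Because Beta–binomial updating is additive in the counts, the combined data contributed (α_post−α_prior, β_post−β_prior) successes and failures.
Total across both batches: 34−9=25 responders, 22−11=11 non-responders.
Subtract the second batch: 25−5=20 responders and 11−6=5 non-responders.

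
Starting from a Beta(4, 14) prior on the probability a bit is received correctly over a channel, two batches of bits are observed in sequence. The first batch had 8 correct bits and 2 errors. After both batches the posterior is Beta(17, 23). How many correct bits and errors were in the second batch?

Because Beta–binomial updating is additive in the counts, the combined data contributed (α_post−α_prior, β_post−β_prior) successes and failures.
Total across both batches: 17−4=13 correct bits, 23−14=9 errors.
Subtract the first batch: 13−8=5 correct bits and 9−2=7 errors.

5 correct bits and 7 errors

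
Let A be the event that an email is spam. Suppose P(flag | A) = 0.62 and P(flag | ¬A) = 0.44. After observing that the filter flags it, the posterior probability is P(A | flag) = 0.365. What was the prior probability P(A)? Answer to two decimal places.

Bayes' rule in odds form gives O(A|E) = O(A)·[P(E|A)/P(E|¬A)], hence O(A) = O(A|E)/LR.
Posterior odds = 0.365/(1−0.365) = 0.5748. LR = 0.62/0.44 = 1.4091.
Prior odds = 0.5748/1.4091 = 0.4079, so P(A) = 0.4079/(1+0.4079) ≈ 0.29.

P(A) = 0.29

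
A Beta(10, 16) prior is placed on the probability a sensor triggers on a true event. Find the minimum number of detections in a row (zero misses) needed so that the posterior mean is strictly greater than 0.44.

k = 3

After k detections and 0 misses the posterior is Beta(10+k, 16), with mean (10+k)/(10+16+k).
Set (10+k)/(26+k) > 0.44 and solve: k > (0.44·26 − 10)/(1 − 0.44) = 2.571.
The smallest integer exceeding 2.571 is 3, and checking k=3: (13)/(29) = 0.4483 > 0.44.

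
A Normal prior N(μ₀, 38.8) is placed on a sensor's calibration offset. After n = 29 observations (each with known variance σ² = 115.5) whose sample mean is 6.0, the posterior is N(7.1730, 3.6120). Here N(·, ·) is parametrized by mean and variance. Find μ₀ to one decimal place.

μ₀ = 18.6

The posterior mean is a precision-weighted average: μ_n = (τ₀μ₀ + τ_data·x̄)/(τ₀+τ_data), with τ₀=1/σ₀² and τ_data=n/σ².
Here τ₀ = 1/38.8 = 0.025773 and τ_data = 29/115.5 = 0.251082, so τ_n = 0.276855.
Rearranging for μ₀: μ₀ = (μ_n·τ_n − τ_data·x̄)/τ₀ = (7.1730·0.276855 − 0.251082·6.0) / 0.025773 = 0.479389/0.025773 ≈ 18.6.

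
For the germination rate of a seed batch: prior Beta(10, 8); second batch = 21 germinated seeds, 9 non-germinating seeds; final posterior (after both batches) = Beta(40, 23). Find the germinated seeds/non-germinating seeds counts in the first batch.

9 germinated seeds and 6 non-germinating seeds

Because Beta–binomial updating is additive in the counts, the combined data contributed (α_post−α_prior, β_post−β_prior) successes and failures.
Total across both batches: 40−10=30 germinated seeds, 23−8=15 non-germinating seeds.
Subtract the second batch: 30−21=9 germinated seeds and 15−9=6 non-germinating seeds.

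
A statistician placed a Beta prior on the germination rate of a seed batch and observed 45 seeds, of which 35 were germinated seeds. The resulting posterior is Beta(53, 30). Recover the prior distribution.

A Beta(a, b) prior with s successes and f failures in binomial data gives a Beta(a+s, b+f) posterior.
So a = 53 − 35 = 18 and b = 30 − 10 = 20.

Beta(18, 20)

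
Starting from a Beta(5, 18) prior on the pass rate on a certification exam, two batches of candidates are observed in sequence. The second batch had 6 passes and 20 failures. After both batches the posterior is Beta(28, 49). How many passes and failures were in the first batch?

17 passes and 11 failures

Sequential conjugate updates are equivalent to a single update on the pooled data, so total successes = posterior α − prior α and total failures = posterior β − prior β.
Total across both batches: 28−5=23 passes, 49−18=31 failures.
Subtract the second batch: 23−6=17 passes and 31−20=11 failures.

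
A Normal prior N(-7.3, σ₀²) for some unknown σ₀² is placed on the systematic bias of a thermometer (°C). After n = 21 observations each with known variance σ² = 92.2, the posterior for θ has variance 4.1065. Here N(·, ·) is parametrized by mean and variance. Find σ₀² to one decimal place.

σ₀² = 63.5

For the Normal–Normal model with known σ², precisions add: τ_n = τ₀ + n/σ².
So 1/σ₀² = 1/4.1065 − 21/92.2 = 0.243516 − 0.227766 = 0.015750.
Hence σ₀² = 1/0.015750 ≈ 63.5.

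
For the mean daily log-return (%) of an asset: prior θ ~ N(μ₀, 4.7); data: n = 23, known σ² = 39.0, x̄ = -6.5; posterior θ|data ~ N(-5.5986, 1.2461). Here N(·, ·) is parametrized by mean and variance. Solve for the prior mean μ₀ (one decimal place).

The posterior mean is a precision-weighted average: μ_n = (τ₀μ₀ + τ_data·x̄)/(τ₀+τ_data), with τ₀=1/σ₀² and τ_data=n/σ².
Here τ₀ = 1/4.7 = 0.212766 and τ_data = 23/39.0 = 0.589744, so τ_n = 0.802510.
Rearranging for μ₀: μ₀ = (μ_n·τ_n − τ_data·x̄)/τ₀ = (-5.5986·0.802510 − 0.589744·-6.5) / 0.212766 = -0.659596/0.212766 ≈ -3.1.

μ₀ = -3.1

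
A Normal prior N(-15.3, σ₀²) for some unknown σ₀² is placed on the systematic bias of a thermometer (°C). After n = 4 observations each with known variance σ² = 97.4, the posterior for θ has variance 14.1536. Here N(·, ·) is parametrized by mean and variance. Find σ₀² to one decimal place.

Posterior precision equals prior precision plus data precision: 1/σ_n² = 1/σ₀² + n/σ².
So 1/σ₀² = 1/14.1536 − 4/97.4 = 0.070653 − 0.041068 = 0.029585.
Hence σ₀² = 1/0.029585 ≈ 33.8.

σ₀² = 33.8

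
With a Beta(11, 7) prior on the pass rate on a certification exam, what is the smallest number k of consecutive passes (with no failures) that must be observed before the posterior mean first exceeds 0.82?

After k passes and 0 failures the posterior is Beta(11+k, 7), with mean (11+k)/(11+7+k).
Set (11+k)/(18+k) > 0.82 and solve: k > (0.82·18 − 11)/(1 − 0.82) = 20.889.
The smallest integer exceeding 20.889 is 21, and checking k=21: (32)/(39) = 0.8205 > 0.82.

k = 21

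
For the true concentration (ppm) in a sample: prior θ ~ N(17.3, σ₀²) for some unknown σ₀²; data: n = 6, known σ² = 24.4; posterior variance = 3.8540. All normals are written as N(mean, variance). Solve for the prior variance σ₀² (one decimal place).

Posterior precision equals prior precision plus data precision: 1/σ_n² = 1/σ₀² + n/σ².
So 1/σ₀² = 1/3.8540 − 6/24.4 = 0.259471 − 0.245902 = 0.013569.
Hence σ₀² = 1/0.013569 ≈ 73.7.

σ₀² = 73.7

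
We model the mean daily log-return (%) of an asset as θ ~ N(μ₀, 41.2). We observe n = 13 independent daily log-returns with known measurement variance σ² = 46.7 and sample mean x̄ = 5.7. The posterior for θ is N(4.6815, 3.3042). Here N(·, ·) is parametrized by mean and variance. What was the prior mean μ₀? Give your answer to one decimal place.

μ₀ = -7.0

The posterior mean is a precision-weighted average: μ_n = (τ₀μ₀ + τ_data·x̄)/(τ₀+τ_data), with τ₀=1/σ₀² and τ_data=n/σ².
Here τ₀ = 1/41.2 = 0.024272 and τ_data = 13/46.7 = 0.278373, so τ_n = 0.302645.
Rearranging for μ₀: μ₀ = (μ_n·τ_n − τ_data·x̄)/τ₀ = (4.6815·0.302645 − 0.278373·5.7) / 0.024272 = -0.169894/0.024272 ≈ -7.0.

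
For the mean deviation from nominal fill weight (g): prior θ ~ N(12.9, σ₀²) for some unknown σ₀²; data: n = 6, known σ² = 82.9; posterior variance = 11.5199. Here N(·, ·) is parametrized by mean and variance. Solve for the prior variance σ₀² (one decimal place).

σ₀² = 69.3

Posterior precision equals prior precision plus data precision: 1/σ_n² = 1/σ₀² + n/σ².
So 1/σ₀² = 1/11.5199 − 6/82.9 = 0.086806 − 0.072376 = 0.014430.
Hence σ₀² = 1/0.014430 ≈ 69.3.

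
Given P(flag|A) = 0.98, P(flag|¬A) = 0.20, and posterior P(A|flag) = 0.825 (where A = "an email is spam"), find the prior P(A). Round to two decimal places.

In odds form, posterior odds = prior odds × likelihood ratio, so prior odds = posterior odds ÷ LR.
Posterior odds = 0.825/(1−0.825) = 4.7143. LR = 0.98/0.20 = 4.9000.
Prior odds = 4.7143/4.9000 = 0.9621, so P(A) = 0.9621/(1+0.9621) ≈ 0.49.

P(A) = 0.49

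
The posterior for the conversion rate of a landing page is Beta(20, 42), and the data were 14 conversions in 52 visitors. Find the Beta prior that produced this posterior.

Beta(6, 4)

A Beta(a, b) prior with s successes and f failures in binomial data gives a Beta(a+s, b+f) posterior.
Subtract the data counts: 20−14=6, 42−38=4.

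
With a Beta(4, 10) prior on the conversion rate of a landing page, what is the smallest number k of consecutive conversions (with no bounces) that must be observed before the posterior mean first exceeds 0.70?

After k conversions and 0 bounces the posterior is Beta(4+k, 10), with mean (4+k)/(4+10+k).
Set (4+k)/(14+k) > 0.70 and solve: k > (0.70·14 − 4)/(1 − 0.70) = 19.333.
The smallest integer exceeding 19.333 is 20.

k = 20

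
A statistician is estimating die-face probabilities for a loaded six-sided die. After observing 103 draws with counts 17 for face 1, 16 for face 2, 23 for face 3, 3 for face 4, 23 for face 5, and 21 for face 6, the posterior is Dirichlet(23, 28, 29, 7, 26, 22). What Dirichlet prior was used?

Dirichlet(6, 12, 6, 4, 3, 1)

For a Dirichlet(α) prior with multinomial counts c, the posterior is Dirichlet(α + c) componentwise.
Subtract each count from the matching posterior parameter: 23−17=6, 28−16=12, 29−23=6, 7−3=4, 26−23=3, 22−21=1.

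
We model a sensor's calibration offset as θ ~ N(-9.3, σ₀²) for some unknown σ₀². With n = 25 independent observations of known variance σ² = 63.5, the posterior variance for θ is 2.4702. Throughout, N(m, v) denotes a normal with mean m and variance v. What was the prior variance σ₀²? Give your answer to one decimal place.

σ₀² = 89.9

For the Normal–Normal model with known σ², precisions add: τ_n = τ₀ + n/σ².
So 1/σ₀² = 1/2.4702 − 25/63.5 = 0.404826 − 0.393701 = 0.011125.
Hence σ₀² = 1/0.011125 ≈ 89.9.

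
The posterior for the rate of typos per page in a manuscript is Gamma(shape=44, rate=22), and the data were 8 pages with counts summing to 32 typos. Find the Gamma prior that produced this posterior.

Gamma(shape=12, rate=14)

A Gamma(α, β) prior (rate parametrization) on a Poisson rate with n observations summing to S gives posterior Gamma(α+S, β+n).
So α = 44 − 32 = 12 and β = 22 − 8 = 14.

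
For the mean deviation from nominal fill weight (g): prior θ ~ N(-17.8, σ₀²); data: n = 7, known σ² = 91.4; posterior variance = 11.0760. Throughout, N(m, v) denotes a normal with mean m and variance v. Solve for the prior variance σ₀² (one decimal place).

Posterior precision equals prior precision plus data precision: 1/σ_n² = 1/σ₀² + n/σ².
So 1/σ₀² = 1/11.0760 − 7/91.4 = 0.090285 − 0.076586 = 0.013699.
Hence σ₀² = 1/0.013699 ≈ 73.0.

σ₀² = 73.0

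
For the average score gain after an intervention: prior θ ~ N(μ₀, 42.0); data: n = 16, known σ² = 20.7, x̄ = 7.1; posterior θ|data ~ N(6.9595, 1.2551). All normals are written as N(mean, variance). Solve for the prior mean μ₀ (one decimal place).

The posterior mean is a precision-weighted average: μ_n = (τ₀μ₀ + τ_data·x̄)/(τ₀+τ_data), with τ₀=1/σ₀² and τ_data=n/σ².
Here τ₀ = 1/42.0 = 0.023810 and τ_data = 16/20.7 = 0.772947, so τ_n = 0.796757.
Rearranging for μ₀: μ₀ = (μ_n·τ_n − τ_data·x̄)/τ₀ = (6.9595·0.796757 − 0.772947·7.1) / 0.023810 = 0.057107/0.023810 ≈ 2.4.

μ₀ = 2.4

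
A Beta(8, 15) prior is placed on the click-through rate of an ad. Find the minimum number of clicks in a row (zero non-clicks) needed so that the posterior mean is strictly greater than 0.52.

k = 9

After k clicks and 0 non-clicks the posterior is Beta(8+k, 15), with mean (8+k)/(8+15+k).
Set (8+k)/(23+k) > 0.52 and solve: k > (0.52·23 − 8)/(1 − 0.52) = 8.250.
The smallest integer exceeding 8.250 is 9, and checking k=9: (17)/(32) = 0.5312 > 0.52.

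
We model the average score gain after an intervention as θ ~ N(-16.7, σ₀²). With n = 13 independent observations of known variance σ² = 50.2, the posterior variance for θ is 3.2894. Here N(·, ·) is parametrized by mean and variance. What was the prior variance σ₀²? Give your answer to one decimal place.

σ₀² = 22.2

Posterior precision equals prior precision plus data precision: 1/σ_n² = 1/σ₀² + n/σ².
So 1/σ₀² = 1/3.2894 − 13/50.2 = 0.304007 − 0.258964 = 0.045043.
Hence σ₀² = 1/0.045043 ≈ 22.2.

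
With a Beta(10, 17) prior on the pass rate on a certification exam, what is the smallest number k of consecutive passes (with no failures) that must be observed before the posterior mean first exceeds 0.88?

After k passes and 0 failures the posterior is Beta(10+k, 17), with mean (10+k)/(10+17+k).
Set (10+k)/(27+k) > 0.88 and solve: k > (0.88·27 − 10)/(1 − 0.88) = 114.667.
The smallest integer exceeding 114.667 is 115, and checking k=115: (125)/(142) = 0.8803 > 0.88.

k = 115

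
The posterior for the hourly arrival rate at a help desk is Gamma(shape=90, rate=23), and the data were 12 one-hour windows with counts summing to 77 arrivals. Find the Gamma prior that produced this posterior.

A Gamma(α, β) prior (rate parametrization) on a Poisson rate with n observations summing to S gives posterior Gamma(α+S, β+n).
So α = 90 − 77 = 13 and β = 23 − 12 = 11.

Gamma(shape=13, rate=11)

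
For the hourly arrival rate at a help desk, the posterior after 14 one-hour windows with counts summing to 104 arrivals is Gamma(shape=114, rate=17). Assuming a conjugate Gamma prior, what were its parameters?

A Gamma(α, β) prior (rate parametrization) on a Poisson rate with n observations summing to S gives posterior Gamma(α+S, β+n).
So α = 114 − 104 = 10 and β = 17 − 14 = 3.

Gamma(shape=10, rate=3)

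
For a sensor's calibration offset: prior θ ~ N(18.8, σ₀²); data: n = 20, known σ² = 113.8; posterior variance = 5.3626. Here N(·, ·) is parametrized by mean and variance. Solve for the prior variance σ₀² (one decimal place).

Posterior precision equals prior precision plus data precision: 1/σ_n² = 1/σ₀² + n/σ².
So 1/σ₀² = 1/5.3626 − 20/113.8 = 0.186477 − 0.175747 = 0.010730.
Hence σ₀² = 1/0.010730 ≈ 93.2.

σ₀² = 93.2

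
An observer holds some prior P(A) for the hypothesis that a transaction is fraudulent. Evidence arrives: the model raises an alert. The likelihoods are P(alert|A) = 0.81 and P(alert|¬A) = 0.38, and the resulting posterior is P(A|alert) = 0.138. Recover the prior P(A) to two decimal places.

P(A) = 0.07

Bayes' rule in odds form gives O(A|E) = O(A)·[P(E|A)/P(E|¬A)], hence O(A) = O(A|E)/LR.
Posterior odds = 0.138/(1−0.138) = 0.1601. LR = 0.81/0.38 = 2.1316.
Prior odds = 0.1601/2.1316 = 0.0751, so P(A) = 0.0751/(1+0.0751) ≈ 0.07.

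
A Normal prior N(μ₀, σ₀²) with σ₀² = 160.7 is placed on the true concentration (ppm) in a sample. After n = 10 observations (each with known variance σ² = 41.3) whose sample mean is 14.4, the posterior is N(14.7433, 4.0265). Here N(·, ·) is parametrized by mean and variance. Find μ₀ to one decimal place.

μ₀ = 28.1

The posterior mean is a precision-weighted average: μ_n = (τ₀μ₀ + τ_data·x̄)/(τ₀+τ_data), with τ₀=1/σ₀² and τ_data=n/σ².
Here τ₀ = 1/160.7 = 0.006223 and τ_data = 10/41.3 = 0.242131, so τ_n = 0.248354.
Rearranging for μ₀: μ₀ = (μ_n·τ_n − τ_data·x̄)/τ₀ = (14.7433·0.248354 − 0.242131·14.4) / 0.006223 = 0.174871/0.006223 ≈ 28.1.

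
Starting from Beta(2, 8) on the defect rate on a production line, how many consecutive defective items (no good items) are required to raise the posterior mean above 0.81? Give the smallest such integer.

After k defective items and 0 good items the posterior is Beta(2+k, 8), with mean (2+k)/(2+8+k).
Set (2+k)/(10+k) > 0.81 and solve: k > (0.81·10 − 2)/(1 − 0.81) = 32.105.
The smallest integer exceeding 32.105 is 33.

k = 33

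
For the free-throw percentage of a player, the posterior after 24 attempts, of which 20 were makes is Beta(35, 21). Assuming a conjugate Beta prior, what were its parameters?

Beta(15, 17)

Beta is conjugate to the binomial likelihood: posterior = Beta(α+s, β+f).
So α = 35 − 20 = 15 and β = 21 − 4 = 17.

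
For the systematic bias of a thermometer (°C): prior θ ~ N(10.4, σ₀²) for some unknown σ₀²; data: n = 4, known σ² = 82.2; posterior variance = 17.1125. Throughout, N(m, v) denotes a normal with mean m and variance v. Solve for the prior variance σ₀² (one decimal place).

For the Normal–Normal model with known σ², precisions add: τ_n = τ₀ + n/σ².
So 1/σ₀² = 1/17.1125 − 4/82.2 = 0.058437 − 0.048662 = 0.009775.
Hence σ₀² = 1/0.009775 ≈ 102.3.

σ₀² = 102.3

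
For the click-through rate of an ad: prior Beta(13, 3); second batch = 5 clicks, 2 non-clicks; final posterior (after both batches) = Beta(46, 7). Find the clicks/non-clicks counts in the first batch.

28 clicks and 2 non-clicks

Because Beta–binomial updating is additive in the counts, the combined data contributed (α_post−α_prior, β_post−β_prior) successes and failures.
Total across both batches: 46−13=33 clicks, 7−3=4 non-clicks.
Subtract the second batch: 33−5=28 clicks and 4−2=2 non-clicks.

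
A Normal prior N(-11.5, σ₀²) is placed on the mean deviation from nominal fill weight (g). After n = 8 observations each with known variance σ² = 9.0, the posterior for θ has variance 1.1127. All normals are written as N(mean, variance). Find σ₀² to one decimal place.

For the Normal–Normal model with known σ², precisions add: τ_n = τ₀ + n/σ².
So 1/σ₀² = 1/1.1127 − 8/9.0 = 0.898715 − 0.888889 = 0.009826.
Hence σ₀² = 1/0.009826 ≈ 101.8.

σ₀² = 101.8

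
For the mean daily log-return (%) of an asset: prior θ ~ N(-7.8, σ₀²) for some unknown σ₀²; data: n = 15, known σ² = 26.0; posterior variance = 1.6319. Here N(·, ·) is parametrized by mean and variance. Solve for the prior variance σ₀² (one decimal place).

Posterior precision equals prior precision plus data precision: 1/σ_n² = 1/σ₀² + n/σ².
So 1/σ₀² = 1/1.6319 − 15/26.0 = 0.612783 − 0.576923 = 0.035860.
Hence σ₀² = 1/0.035860 ≈ 27.9.

σ₀² = 27.9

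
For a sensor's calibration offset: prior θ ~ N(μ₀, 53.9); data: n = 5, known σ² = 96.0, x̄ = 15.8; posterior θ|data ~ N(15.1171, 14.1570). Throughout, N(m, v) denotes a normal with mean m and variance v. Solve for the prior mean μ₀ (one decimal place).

μ₀ = 13.2

The posterior mean is a precision-weighted average: μ_n = (τ₀μ₀ + τ_data·x̄)/(τ₀+τ_data), with τ₀=1/σ₀² and τ_data=n/σ².
Here τ₀ = 1/53.9 = 0.018553 and τ_data = 5/96.0 = 0.052083, so τ_n = 0.070636.
Rearranging for μ₀: μ₀ = (μ_n·τ_n − τ_data·x̄)/τ₀ = (15.1171·0.070636 − 0.052083·15.8) / 0.018553 = 0.244900/0.018553 ≈ 13.2.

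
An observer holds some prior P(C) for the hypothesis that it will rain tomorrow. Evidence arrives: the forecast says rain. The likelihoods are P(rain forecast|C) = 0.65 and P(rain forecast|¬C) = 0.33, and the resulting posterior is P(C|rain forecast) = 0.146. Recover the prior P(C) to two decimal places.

In odds form, posterior odds = prior odds × likelihood ratio, so prior odds = posterior odds ÷ LR.
Posterior odds = 0.146/(1−0.146) = 0.1710. LR = 0.65/0.33 = 1.9697.
Prior odds = 0.1710/1.9697 = 0.0868, so P(C) = 0.0868/(1+0.0868) ≈ 0.08.

P(C) = 0.08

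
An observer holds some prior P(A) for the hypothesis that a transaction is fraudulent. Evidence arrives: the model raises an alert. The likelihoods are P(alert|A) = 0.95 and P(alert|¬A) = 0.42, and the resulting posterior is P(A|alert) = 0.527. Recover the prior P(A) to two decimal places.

P(A) = 0.33

In odds form, posterior odds = prior odds × likelihood ratio, so prior odds = posterior odds ÷ LR.
Posterior odds = 0.527/(1−0.527) = 1.1142. LR = 0.95/0.42 = 2.2619.
Prior odds = 1.1142/2.2619 = 0.4926, so P(A) = 0.4926/(1+0.4926) ≈ 0.33.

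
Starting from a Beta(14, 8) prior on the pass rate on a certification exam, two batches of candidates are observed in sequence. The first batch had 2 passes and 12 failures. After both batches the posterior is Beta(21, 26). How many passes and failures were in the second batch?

5 passes and 6 failures

Because Beta–binomial updating is additive in the counts, the combined data contributed (α_post−α_prior, β_post−β_prior) successes and failures.
Total across both batches: 21−14=7 passes, 26−8=18 failures.
Subtract the first batch: 7−2=5 passes and 18−12=6 failures.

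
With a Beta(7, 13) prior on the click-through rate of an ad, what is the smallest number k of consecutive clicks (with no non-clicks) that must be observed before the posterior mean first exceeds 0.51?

After k clicks and 0 non-clicks the posterior is Beta(7+k, 13), with mean (7+k)/(7+13+k).
Set (7+k)/(20+k) > 0.51 and solve: k > (0.51·20 − 7)/(1 − 0.51) = 6.531.
The smallest integer exceeding 6.531 is 7.

k = 7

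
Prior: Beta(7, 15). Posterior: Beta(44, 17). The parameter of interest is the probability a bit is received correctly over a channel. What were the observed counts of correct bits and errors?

37 correct bits and 2 errors

Under Beta–binomial conjugacy the posterior parameters are (α+s, β+f).
Match parameters: s=44−7=37, f=17−15=2.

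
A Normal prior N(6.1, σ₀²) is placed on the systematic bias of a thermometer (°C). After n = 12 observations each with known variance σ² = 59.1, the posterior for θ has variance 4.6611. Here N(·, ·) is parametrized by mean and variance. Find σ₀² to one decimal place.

For the Normal–Normal model with known σ², precisions add: τ_n = τ₀ + n/σ².
So 1/σ₀² = 1/4.6611 − 12/59.1 = 0.214542 − 0.203046 = 0.011496.
Hence σ₀² = 1/0.011496 ≈ 87.0.

σ₀² = 87.0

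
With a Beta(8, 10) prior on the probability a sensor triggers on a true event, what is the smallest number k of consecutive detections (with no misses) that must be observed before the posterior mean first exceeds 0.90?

k = 83

After k detections and 0 misses the posterior is Beta(8+k, 10), with mean (8+k)/(8+10+k).
Set (8+k)/(18+k) > 0.90 and solve: k > (0.90·18 − 8)/(1 − 0.90) = 82.000.
The smallest integer exceeding 82.000 is 83.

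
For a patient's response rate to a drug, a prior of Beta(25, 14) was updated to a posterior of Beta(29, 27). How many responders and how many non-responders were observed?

4 responders and 13 non-responders

Beta is conjugate to the binomial likelihood: posterior = Beta(α+s, β+f).
Match parameters: s=29−25=4, f=27−14=13.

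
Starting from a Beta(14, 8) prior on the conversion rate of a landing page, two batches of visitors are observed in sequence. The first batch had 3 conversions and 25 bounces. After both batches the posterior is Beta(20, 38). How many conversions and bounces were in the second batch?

Sequential conjugate updates are equivalent to a single update on the pooled data, so total successes = posterior α − prior α and total failures = posterior β − prior β.
Total across both batches: 20−14=6 conversions, 38−8=30 bounces.
Subtract the first batch: 6−3=3 conversions and 30−25=5 bounces.

3 conversions and 5 bounces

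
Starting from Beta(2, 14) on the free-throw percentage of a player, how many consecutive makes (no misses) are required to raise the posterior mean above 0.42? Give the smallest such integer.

After k makes and 0 misses the posterior is Beta(2+k, 14), with mean (2+k)/(2+14+k).
Set (2+k)/(16+k) > 0.42 and solve: k > (0.42·16 − 2)/(1 − 0.42) = 8.138.
The smallest integer exceeding 8.138 is 9, and checking k=9: (11)/(25) = 0.4400 > 0.42.

k = 9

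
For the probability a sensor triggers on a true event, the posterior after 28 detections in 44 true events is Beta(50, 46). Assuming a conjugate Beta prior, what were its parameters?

Beta is conjugate to the binomial likelihood: posterior = Beta(a+s, b+f).
So a = 50 − 28 = 22 and b = 46 − 16 = 30.

Beta(22, 30)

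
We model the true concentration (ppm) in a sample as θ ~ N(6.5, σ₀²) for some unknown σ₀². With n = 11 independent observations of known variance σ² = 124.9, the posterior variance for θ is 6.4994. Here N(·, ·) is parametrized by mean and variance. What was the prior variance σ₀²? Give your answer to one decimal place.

σ₀² = 15.2

For the Normal–Normal model with known σ², precisions add: τ_n = τ₀ + n/σ².
So 1/σ₀² = 1/6.4994 − 11/124.9 = 0.153860 − 0.088070 = 0.065790.
Hence σ₀² = 1/0.065790 ≈ 15.2.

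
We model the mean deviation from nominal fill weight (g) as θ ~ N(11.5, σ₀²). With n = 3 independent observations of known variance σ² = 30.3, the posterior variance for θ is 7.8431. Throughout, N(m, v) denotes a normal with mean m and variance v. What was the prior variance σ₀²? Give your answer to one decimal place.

σ₀² = 35.1

Posterior precision equals prior precision plus data precision: 1/σ_n² = 1/σ₀² + n/σ².
So 1/σ₀² = 1/7.8431 − 3/30.3 = 0.127501 − 0.099010 = 0.028491.
Hence σ₀² = 1/0.028491 ≈ 35.1.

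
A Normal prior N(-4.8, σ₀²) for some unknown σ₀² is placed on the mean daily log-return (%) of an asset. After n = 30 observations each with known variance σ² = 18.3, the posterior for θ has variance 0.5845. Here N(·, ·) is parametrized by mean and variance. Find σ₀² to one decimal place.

Posterior precision equals prior precision plus data precision: 1/σ_n² = 1/σ₀² + n/σ².
So 1/σ₀² = 1/0.5845 − 30/18.3 = 1.710864 − 1.639344 = 0.071520.
Hence σ₀² = 1/0.071520 ≈ 14.0.

σ₀² = 14.0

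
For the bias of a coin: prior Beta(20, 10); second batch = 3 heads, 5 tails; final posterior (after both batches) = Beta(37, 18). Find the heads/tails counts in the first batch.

Because Beta–binomial updating is additive in the counts, the combined data contributed (α_post−α_prior, β_post−β_prior) successes and failures.
Total across both batches: 37−20=17 heads, 18−10=8 tails.
Subtract the second batch: 17−3=14 heads and 8−5=3 tails.

14 heads and 3 tails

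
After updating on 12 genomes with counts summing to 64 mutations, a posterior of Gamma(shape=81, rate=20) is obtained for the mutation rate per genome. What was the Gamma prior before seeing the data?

Gamma(shape=17, rate=8)

Gamma–Poisson conjugacy: posterior shape = α + Σxᵢ, posterior rate = β + n.
So α = 81 − 64 = 17 and β = 20 − 12 = 8.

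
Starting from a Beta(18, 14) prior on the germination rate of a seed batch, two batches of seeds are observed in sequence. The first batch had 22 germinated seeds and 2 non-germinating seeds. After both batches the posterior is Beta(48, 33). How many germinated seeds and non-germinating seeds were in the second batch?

8 germinated seeds and 17 non-germinating seeds

Because Beta–binomial updating is additive in the counts, the combined data contributed (α_post−α_prior, β_post−β_prior) successes and failures.
Total across both batches: 48−18=30 germinated seeds, 33−14=19 non-germinating seeds.
Subtract the first batch: 30−22=8 germinated seeds and 19−2=17 non-germinating seeds.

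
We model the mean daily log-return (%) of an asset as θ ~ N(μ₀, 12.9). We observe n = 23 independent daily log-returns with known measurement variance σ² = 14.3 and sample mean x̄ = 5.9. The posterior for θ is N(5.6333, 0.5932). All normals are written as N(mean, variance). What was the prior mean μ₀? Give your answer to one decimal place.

μ₀ = 0.1

With known observation variance, the Normal–Normal posterior has precision τ_n = τ₀ + n/σ² and mean μ_n = (τ₀μ₀ + (n/σ²)x̄)/τ_n.
Here τ₀ = 1/12.9 = 0.077519 and τ_data = 23/14.3 = 1.608392, so τ_n = 1.685911.
Rearranging for μ₀: μ₀ = (μ_n·τ_n − τ_data·x̄)/τ₀ = (5.6333·1.685911 − 1.608392·5.9) / 0.077519 = 0.007730/0.077519 ≈ 0.1.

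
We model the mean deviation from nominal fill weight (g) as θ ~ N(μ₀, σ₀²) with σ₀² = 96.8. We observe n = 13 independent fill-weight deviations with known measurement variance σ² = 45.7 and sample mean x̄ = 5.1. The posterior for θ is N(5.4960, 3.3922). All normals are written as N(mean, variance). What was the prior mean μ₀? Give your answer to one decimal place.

With known observation variance, the Normal–Normal posterior has precision τ_n = τ₀ + n/σ² and mean μ_n = (τ₀μ₀ + (n/σ²)x̄)/τ_n.
Here τ₀ = 1/96.8 = 0.010331 and τ_data = 13/45.7 = 0.284464, so τ_n = 0.294795.
Rearranging for μ₀: μ₀ = (μ_n·τ_n − τ_data·x̄)/τ₀ = (5.4960·0.294795 − 0.284464·5.1) / 0.010331 = 0.169427/0.010331 ≈ 16.4.

μ₀ = 16.4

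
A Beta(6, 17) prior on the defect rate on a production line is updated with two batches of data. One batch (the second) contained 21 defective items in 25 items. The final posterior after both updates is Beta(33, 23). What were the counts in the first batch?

6 defective items and 2 good items

Sequential conjugate updates are equivalent to a single update on the pooled data, so total successes = posterior α − prior α and total failures = posterior β − prior β.
Total across both batches: 33−6=27 defective items, 23−17=6 good items.
Subtract the second batch: 27−21=6 defective items and 6−4=2 good items.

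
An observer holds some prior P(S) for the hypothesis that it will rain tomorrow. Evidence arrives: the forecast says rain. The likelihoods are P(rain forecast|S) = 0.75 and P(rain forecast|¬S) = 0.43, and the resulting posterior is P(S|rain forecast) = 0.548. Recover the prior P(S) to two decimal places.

In odds form, posterior odds = prior odds × likelihood ratio, so prior odds = posterior odds ÷ LR.
Posterior odds = 0.548/(1−0.548) = 1.2124. LR = 0.75/0.43 = 1.7442.
Prior odds = 1.2124/1.7442 = 0.6951, so P(S) = 0.6951/(1+0.6951) ≈ 0.41.

P(S) = 0.41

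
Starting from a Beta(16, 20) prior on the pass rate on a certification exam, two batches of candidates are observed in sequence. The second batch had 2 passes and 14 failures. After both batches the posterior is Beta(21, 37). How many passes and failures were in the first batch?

3 passes and 3 failures

Sequential conjugate updates are equivalent to a single update on the pooled data, so total successes = posterior α − prior α and total failures = posterior β − prior β.
Total across both batches: 21−16=5 passes, 37−20=17 failures.
Subtract the second batch: 5−2=3 passes and 17−14=3 failures.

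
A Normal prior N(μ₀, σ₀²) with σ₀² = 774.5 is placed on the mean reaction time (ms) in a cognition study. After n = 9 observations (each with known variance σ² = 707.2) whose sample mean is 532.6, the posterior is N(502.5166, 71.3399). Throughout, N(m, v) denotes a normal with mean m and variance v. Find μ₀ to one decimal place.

μ₀ = 206.0

The posterior mean is a precision-weighted average: μ_n = (τ₀μ₀ + τ_data·x̄)/(τ₀+τ_data), with τ₀=1/σ₀² and τ_data=n/σ².
Here τ₀ = 1/774.5 = 0.001291 and τ_data = 9/707.2 = 0.012726, so τ_n = 0.014017.
Rearranging for μ₀: μ₀ = (μ_n·τ_n − τ_data·x̄)/τ₀ = (502.5166·0.014017 − 0.012726·532.6) / 0.001291 = 0.265908/0.001291 ≈ 206.0.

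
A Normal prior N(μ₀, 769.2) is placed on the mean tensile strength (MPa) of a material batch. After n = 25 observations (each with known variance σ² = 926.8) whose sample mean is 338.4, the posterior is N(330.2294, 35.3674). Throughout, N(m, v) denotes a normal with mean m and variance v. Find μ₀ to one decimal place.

μ₀ = 160.7

With known observation variance, the Normal–Normal posterior has precision τ_n = τ₀ + n/σ² and mean μ_n = (τ₀μ₀ + (n/σ²)x̄)/τ_n.
Here τ₀ = 1/769.2 = 0.001300 and τ_data = 25/926.8 = 0.026975, so τ_n = 0.028275.
Rearranging for μ₀: μ₀ = (μ_n·τ_n − τ_data·x̄)/τ₀ = (330.2294·0.028275 − 0.026975·338.4) / 0.001300 = 0.208896/0.001300 ≈ 160.7.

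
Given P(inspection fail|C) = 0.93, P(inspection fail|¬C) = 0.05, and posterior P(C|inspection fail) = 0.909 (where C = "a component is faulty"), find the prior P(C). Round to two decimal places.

P(C) = 0.35

Bayes' rule in odds form gives O(C|E) = O(C)·[P(E|C)/P(E|¬C)], hence O(C) = O(C|E)/LR.
Posterior odds = 0.909/(1−0.909) = 9.9890. LR = 0.93/0.05 = 18.6000.
Prior odds = 9.9890/18.6000 = 0.5370, so P(C) = 0.5370/(1+0.5370) ≈ 0.35.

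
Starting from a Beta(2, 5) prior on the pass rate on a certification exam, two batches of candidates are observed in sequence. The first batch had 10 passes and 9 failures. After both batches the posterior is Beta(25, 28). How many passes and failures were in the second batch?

Because Beta–binomial updating is additive in the counts, the combined data contributed (α_post−α_prior, β_post−β_prior) successes and failures.
Total across both batches: 25−2=23 passes, 28−5=23 failures.
Subtract the first batch: 23−10=13 passes and 23−9=14 failures.

13 passes and 14 failures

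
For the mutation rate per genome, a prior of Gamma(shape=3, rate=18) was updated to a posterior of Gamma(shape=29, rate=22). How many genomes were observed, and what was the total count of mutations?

n = 4 genomes with total 26 mutations

A Gamma(α, β) prior (rate parametrization) on a Poisson rate with n observations summing to S gives posterior Gamma(α+S, β+n).
Matching: Σxᵢ = 29 − 3 = 26 and n = 22 − 18 = 4.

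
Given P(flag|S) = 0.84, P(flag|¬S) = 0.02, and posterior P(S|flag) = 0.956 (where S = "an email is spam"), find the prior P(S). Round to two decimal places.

P(S) = 0.34

Bayes' rule in odds form gives O(S|E) = O(S)·[P(E|S)/P(E|¬S)], hence O(S) = O(S|E)/LR.
Posterior odds = 0.956/(1−0.956) = 21.7273. LR = 0.84/0.02 = 42.0000.
Prior odds = 21.7273/42.0000 = 0.5173, so P(S) = 0.5173/(1+0.5173) ≈ 0.34.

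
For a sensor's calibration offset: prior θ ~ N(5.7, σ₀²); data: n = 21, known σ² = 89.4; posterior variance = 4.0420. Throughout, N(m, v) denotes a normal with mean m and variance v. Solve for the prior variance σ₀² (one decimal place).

For the Normal–Normal model with known σ², precisions add: τ_n = τ₀ + n/σ².
So 1/σ₀² = 1/4.0420 − 21/89.4 = 0.247402 − 0.234899 = 0.012503.
Hence σ₀² = 1/0.012503 ≈ 80.0.

σ₀² = 80.0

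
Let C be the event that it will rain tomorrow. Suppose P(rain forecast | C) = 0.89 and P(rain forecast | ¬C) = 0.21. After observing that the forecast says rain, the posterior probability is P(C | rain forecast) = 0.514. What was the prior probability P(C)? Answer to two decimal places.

P(C) = 0.20

Bayes' rule in odds form gives O(C|E) = O(C)·[P(E|C)/P(E|¬C)], hence O(C) = O(C|E)/LR.
Posterior odds = 0.514/(1−0.514) = 1.0576. LR = 0.89/0.21 = 4.2381.
Prior odds = 1.0576/4.2381 = 0.2495, so P(C) = 0.2495/(1+0.2495) ≈ 0.20.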